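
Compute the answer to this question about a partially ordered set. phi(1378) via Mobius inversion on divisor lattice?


phi(n) = n * prod_{p|n} (1 - 1/p).
Prime divisors of 1378: [2, 13, 53]
phi(1378) = 1378 * (1 - 1/2) * (1 - 1/13) * (1 - 1/53)
phi(1378) = 624


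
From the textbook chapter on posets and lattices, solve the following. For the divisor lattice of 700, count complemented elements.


An element a is complemented if some b has a meet b = bottom, a join b = top.
a is complemented iff gcd(a, n/a)=1, i.e. a is a unitary divisor of 700.
Complemented elements: 1, 4, 7, 25, 28, 100, ... (2 more)
Count: 8


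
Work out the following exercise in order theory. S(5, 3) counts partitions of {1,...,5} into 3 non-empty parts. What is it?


S(n,k) = k*S(n-1,k) + S(n-1,k-1).
S(4,3) = 6, S(4,2) = 7
S(5,3) = 3*6 + 7 = 18 + 7
S(5,3) = 25


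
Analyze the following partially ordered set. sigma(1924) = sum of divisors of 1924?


sigma(n) = sum of divisors.
Divisors of 1924: [1, 2, 4, 13, 26, 37, 52, 74, 148, 481, 962, 1924]
Sum = 3724


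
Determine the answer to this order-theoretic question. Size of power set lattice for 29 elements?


Power set = 2^n.
2^29 = 536870912


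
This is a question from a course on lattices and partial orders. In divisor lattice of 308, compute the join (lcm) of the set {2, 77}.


In a divisor lattice, join = lcm (least common multiple).
Compute lcm iteratively: start with first element, then lcm(current, next).
Elements: [2, 77]
lcm(2,77) = 154
Final lcm = 154


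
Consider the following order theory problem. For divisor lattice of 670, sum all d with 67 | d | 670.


Interval [67,670] in divisors of 670: [67, 134, 335, 670]
Sum = 1206


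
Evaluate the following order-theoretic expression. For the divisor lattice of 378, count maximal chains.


A maximal chain goes from the minimum element to a maximal element via cover relations.
Counting all min-to-max paths in the cover graph.
Total maximal chains: 20


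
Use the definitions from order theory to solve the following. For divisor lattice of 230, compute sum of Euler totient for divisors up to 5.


Divisors of 230 up to 5: [1, 2, 5]
phi values: [1, 1, 4]
Sum = 6


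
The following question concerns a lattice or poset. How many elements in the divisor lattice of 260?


Divisors of 260: [1, 2, 4, 5, 10, 13, 20, 26, 52, 65, 130, 260]
Count: 12


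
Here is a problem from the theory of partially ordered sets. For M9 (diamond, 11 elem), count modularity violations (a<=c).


Modular law: if a <= c then a v (b ^ c) = (a v b) ^ c.
Check all triples (a,b,c) with a <= c among 11 elements.
This lattice is modular (diamonds M_m and their chain-products are modular).
Total violating triples: 0


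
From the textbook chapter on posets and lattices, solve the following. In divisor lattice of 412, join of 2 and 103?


In a divisor lattice, join = lcm (least common multiple).
gcd(2,103) = 1
lcm(2,103) = 2*103/gcd = 206/1 = 206


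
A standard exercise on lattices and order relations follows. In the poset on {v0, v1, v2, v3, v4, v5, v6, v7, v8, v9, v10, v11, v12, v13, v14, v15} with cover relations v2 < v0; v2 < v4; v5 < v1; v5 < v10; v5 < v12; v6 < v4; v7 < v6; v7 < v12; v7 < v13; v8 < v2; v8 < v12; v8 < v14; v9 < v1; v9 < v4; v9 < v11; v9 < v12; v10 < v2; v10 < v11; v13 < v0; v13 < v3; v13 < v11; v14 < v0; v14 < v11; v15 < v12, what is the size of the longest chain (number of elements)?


A chain is a totally ordered subset; we count the number of elements in a maximum chain.
Compute, for each element x, the size of the longest chain ending at x:
  v5: 1
  v7: 1
  v8: 1
  v9: 1
  v15: 1
  v6: 2
  ...
A maximum chain: v5 < v10 < v2 < v0
Number of elements in the longest chain: 4


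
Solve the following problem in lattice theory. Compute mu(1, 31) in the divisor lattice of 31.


In a divisor lattice, mu(a,b) = mu(b/a) where mu is the classical Mobius function.
b/a = 31/1 = 31
Prime factorization of 31: primes [31]
31 is squarefree with 1 prime factor(s), so mu(31) = (-1)^1 = -1


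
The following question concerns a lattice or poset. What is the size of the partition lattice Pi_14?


B(n) = number of set partitions of an n-element set.
B(n) satisfies the recurrence: B(n+1) = sum_k C(n,k)*B(k).
B(14) = 190899322


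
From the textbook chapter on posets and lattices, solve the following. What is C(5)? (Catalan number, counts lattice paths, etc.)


C(n) = C(2n, n) / (n+1).
C(10, 5) = 252
C(5) = 252 / 6 = 42


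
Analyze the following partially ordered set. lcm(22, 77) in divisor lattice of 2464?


Join=lcm.
gcd(22,77)=11
lcm=154


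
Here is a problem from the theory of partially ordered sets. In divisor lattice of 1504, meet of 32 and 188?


In a divisor lattice, meet = gcd (greatest common divisor).
By Euclidean algorithm or factoring: gcd(32,188) = 4


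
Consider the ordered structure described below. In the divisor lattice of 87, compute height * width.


Height = length of longest chain minus 1; width = size of largest antichain.
A maximum chain: 1 | 29 | 87  (height 2).
A maximum antichain: {3, 29}  (width 2).
Product = 2 * 2 = 4


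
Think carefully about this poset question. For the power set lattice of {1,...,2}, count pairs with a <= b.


The order relation is {(a,b) : a <= b}, reflexive so it includes (a,a).
Examples: ({},{}), ({},{1,2}), ({},{1}), ({},{2}), ({1,2},{1,2}), ...
Total ordered pairs: 9


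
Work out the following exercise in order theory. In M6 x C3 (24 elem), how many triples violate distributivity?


Distributive law: a ^ (b v c) = (a ^ b) v (a ^ c).
Check all 24^3 = 13824 ordered triples (a,b,c).
  e.g. a=(a1,0), b=(a2,0), c=(a3,0): lhs=(a1,0) != rhs=(0,0)
  e.g. a=(a1,0), b=(a2,0), c=(a3,1): lhs=(a1,0) != rhs=(0,0)
Total violating triples: 3240


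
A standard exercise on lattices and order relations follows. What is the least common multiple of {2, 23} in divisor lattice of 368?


In a divisor lattice, join = lcm (least common multiple).
Compute lcm iteratively: start with first element, then lcm(current, next).
Elements: [2, 23]
lcm(2,23) = 46
Final lcm = 46


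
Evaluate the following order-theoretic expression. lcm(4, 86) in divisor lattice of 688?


Join=lcm.
gcd(4,86)=2
lcm=172


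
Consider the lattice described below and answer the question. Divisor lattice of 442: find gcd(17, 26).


In a divisor lattice, meet = gcd (greatest common divisor).
By Euclidean algorithm or factoring: gcd(17,26) = 1


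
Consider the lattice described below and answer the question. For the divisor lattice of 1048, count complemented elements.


An element a is complemented if some b has a meet b = bottom, a join b = top.
a is complemented iff gcd(a, n/a)=1, i.e. a is a unitary divisor of 1048.
Complemented elements: 1, 8, 131, 1048
Count: 4


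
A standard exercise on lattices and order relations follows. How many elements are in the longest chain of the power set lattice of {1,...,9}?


A chain is a totally ordered subset; we count the number of elements in a maximum chain.
Compute, for each element x, the size of the longest chain ending at x:
  {}: 1
  {1}: 2
  {2}: 2
  {3}: 2
  {4}: 2
  {5}: 2
  ...
A maximum chain: {} < {1} < {1,2} < {1,2,3} < {1,2,3,4} < {1,2,3,4,5} < {1,2,3,4,5,6} < {1,2,3,4,5,6,7} < {1,2,3,4,5,6,7,8} < {1,2,3,4,5,6,7,8,9}
Number of elements in the longest chain: 10


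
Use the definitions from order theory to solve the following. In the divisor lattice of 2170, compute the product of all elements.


Divisors of 2170: [1, 2, 5, 7, 10, 14, 31, 35, 62, 70, 155, 217, 310, 434, 1085, 2170]
Product = n^(d(n)/2) = 2170^(16/2)
Product = 491674710553091424100000000


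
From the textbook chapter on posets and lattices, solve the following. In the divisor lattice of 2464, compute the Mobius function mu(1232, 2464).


In a divisor lattice, mu(a,b) = mu(b/a) where mu is the classical Mobius function.
b/a = 2464/1232 = 2
Prime factorization of 2: primes [2]
2 is squarefree with 1 prime factor(s), so mu(2) = (-1)^1 = -1


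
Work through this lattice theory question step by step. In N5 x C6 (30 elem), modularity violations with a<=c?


Modular law: if a <= c then a v (b ^ c) = (a v b) ^ c.
Check all triples (a,b,c) with a <= c among 30 elements.
  e.g. a=(a,0), b=(c,0), c=(b,0): lhs=(a,0) != rhs=(b,0)
  e.g. a=(a,0), b=(c,1), c=(b,0): lhs=(a,0) != rhs=(b,0)
Total violating triples: 126


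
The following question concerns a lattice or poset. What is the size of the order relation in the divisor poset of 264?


The order relation is {(a,b) : a <= b}, reflexive so it includes (a,a).
Examples: (1,1), (1,11), (1,12), (1,132), (1,2), ...
Total ordered pairs: 90


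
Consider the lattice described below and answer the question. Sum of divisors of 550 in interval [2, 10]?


Interval [2,10] in divisors of 550: [2, 10]
Sum = 12


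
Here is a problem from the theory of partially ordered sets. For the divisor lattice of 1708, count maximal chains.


A maximal chain goes from the minimum element to a maximal element via cover relations.
Counting all min-to-max paths in the cover graph.
Total maximal chains: 12


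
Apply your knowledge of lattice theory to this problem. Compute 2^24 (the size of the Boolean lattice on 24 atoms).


Power set = 2^n.
2^24 = 16777216


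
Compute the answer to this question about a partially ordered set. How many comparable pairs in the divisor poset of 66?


A comparable pair {a,b} has a < b or b < a in the order.
Count unordered pairs where one element is strictly below the other.
Examples: {1,2}, {1,3}, {1,6}, {1,11}, ...
Total comparable pairs: 19


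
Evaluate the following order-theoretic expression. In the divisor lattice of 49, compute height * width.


Height = length of longest chain minus 1; width = size of largest antichain.
A maximum chain: 1 | 7 | 49  (height 2).
A maximum antichain: {1}  (width 1).
Product = 2 * 1 = 2


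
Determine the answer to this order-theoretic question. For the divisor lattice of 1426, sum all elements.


sigma(n) = sum of divisors.
Divisors of 1426: [1, 2, 23, 31, 46, 62, 713, 1426]
Sum = 2304


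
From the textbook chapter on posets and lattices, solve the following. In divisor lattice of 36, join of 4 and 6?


In a divisor lattice, join = lcm (least common multiple).
gcd(4,6) = 2
lcm(4,6) = 4*6/gcd = 24/2 = 12


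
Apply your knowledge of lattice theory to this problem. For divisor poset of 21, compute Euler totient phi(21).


phi(n) = n * prod_{p|n} (1 - 1/p).
Prime divisors of 21: [3, 7]
phi(21) = 21 * (1 - 1/3) * (1 - 1/7)
phi(21) = 12


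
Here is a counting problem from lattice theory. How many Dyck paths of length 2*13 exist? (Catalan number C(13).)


C(n) = C(2n, n) / (n+1).
C(26, 13) = 10400600
C(13) = 10400600 / 14 = 742900


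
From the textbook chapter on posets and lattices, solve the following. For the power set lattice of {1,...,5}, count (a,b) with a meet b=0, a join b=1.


Complement pair (a,b): a meet b = bottom, a join b = top.
Here: A intersect B = {} and A union B = {1,...,5}.
Pairs found: ({},{1,2,3,4,5}), ({1},{2,3,4,5}), ({2},{1,3,4,5}), ({3},{1,2,4,5}), ... (28 more)
Total ordered pairs: 32


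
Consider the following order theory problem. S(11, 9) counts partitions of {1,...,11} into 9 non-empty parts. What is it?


S(n,k) = k*S(n-1,k) + S(n-1,k-1).
S(10,9) = 45, S(10,8) = 750
S(11,9) = 9*45 + 750 = 405 + 750
S(11,9) = 1155


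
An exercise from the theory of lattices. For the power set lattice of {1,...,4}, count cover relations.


A cover relation a -< b holds when a < b with no c strictly between.
Cover relations:
  {} -< {1}
  {} -< {2}
  {} -< {3}
  {} -< {4}
  {1} -< {1,2}
  {1} -< {1,3}
  {1} -< {1,4}
  {2} -< {1,2}
  ...24 more
Total: 32


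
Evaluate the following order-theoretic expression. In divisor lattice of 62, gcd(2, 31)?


Meet=gcd.
gcd(2,31)=1


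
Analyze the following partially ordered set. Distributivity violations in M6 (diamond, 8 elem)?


Distributive law: a ^ (b v c) = (a ^ b) v (a ^ c).
Check all 8^3 = 512 ordered triples (a,b,c).
  e.g. a=a1, b=a2, c=a3: lhs=a1 != rhs=0
  e.g. a=a1, b=a2, c=a4: lhs=a1 != rhs=0
Total violating triples: 120


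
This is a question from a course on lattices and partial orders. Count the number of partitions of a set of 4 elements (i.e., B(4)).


B(n) = number of set partitions of an n-element set.
B(n) satisfies the recurrence: B(n+1) = sum_k C(n,k)*B(k).
B(4) = 15


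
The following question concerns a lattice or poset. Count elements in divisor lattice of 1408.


Divisors of 1408: [1, 2, 4, 8, 11, 16, 22, 32, 44, 64, 88, 128, 176, 352, 704, 1408]
Count: 16


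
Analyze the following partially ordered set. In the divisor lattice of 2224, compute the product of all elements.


Divisors of 2224: [1, 2, 4, 8, 16, 139, 278, 556, 1112, 2224]
Product = n^(d(n)/2) = 2224^(10/2)
Product = 54409397219098624


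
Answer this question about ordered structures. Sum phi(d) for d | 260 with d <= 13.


Divisors of 260 up to 13: [1, 2, 4, 5, 10, 13]
phi values: [1, 1, 2, 4, 4, 12]
Sum = 24


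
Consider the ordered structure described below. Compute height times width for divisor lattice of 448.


Height = length of longest chain minus 1; width = size of largest antichain.
A maximum chain: 1 | 7 | 14 | 28 | 56 | 112 | 224 | 448  (height 7).
A maximum antichain: {2, 7}  (width 2).
Product = 7 * 2 = 14


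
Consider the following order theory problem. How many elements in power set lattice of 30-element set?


Power set = 2^n.
2^30 = 1073741824


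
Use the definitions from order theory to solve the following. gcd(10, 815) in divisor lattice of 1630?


Meet=gcd.
gcd(10,815)=5


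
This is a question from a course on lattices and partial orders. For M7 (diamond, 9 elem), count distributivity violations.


Distributive law: a ^ (b v c) = (a ^ b) v (a ^ c).
Check all 9^3 = 729 ordered triples (a,b,c).
  e.g. a=a1, b=a2, c=a3: lhs=a1 != rhs=0
  e.g. a=a1, b=a2, c=a4: lhs=a1 != rhs=0
Total violating triples: 210


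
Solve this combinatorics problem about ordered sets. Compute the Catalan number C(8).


C(n) = C(2n, n) / (n+1).
C(16, 8) = 12870
C(8) = 12870 / 9 = 1430


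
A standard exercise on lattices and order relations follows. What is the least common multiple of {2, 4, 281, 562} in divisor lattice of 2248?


In a divisor lattice, join = lcm (least common multiple).
Compute lcm iteratively: start with first element, then lcm(current, next).
Elements: [2, 4, 281, 562]
lcm(2,4) = 4
lcm(4,281) = 1124
lcm(1124,562) = 1124
Final lcm = 1124


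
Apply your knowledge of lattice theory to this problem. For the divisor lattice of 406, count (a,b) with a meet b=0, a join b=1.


Complement pair (a,b): a meet b = bottom, a join b = top.
Here: gcd(a,b)=1 and lcm(a,b)=406, i.e. a*b=406 with a,b coprime.
Pairs found: (1,406), (2,203), (7,58), (14,29), ... (4 more)
Total ordered pairs: 8


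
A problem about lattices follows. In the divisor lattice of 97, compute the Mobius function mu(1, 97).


In a divisor lattice, mu(a,b) = mu(b/a) where mu is the classical Mobius function.
b/a = 97/1 = 97
Prime factorization of 97: primes [97]
97 is squarefree with 1 prime factor(s), so mu(97) = (-1)^1 = -1


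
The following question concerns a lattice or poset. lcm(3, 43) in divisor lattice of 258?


Join=lcm.
gcd(3,43)=1
lcm=129


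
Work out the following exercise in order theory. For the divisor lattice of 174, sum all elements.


sigma(n) = sum of divisors.
Divisors of 174: [1, 2, 3, 6, 29, 58, 87, 174]
Sum = 360


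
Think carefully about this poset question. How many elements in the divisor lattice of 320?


Divisors of 320: [1, 2, 4, 5, 8, 10, 16, 20, 32, 40, 64, 80, 160, 320]
Count: 14


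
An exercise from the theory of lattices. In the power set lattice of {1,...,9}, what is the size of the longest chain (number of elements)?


A chain is a totally ordered subset; we count the number of elements in a maximum chain.
Compute, for each element x, the size of the longest chain ending at x:
  {}: 1
  {1}: 2
  {2}: 2
  {3}: 2
  {4}: 2
  {5}: 2
  ...
A maximum chain: {} < {1} < {1,2} < {1,2,3} < {1,2,3,4} < {1,2,3,4,5} < {1,2,3,4,5,6} < {1,2,3,4,5,6,7} < {1,2,3,4,5,6,7,8} < {1,2,3,4,5,6,7,8,9}
Number of elements in the longest chain: 10


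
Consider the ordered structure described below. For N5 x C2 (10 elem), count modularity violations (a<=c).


Modular law: if a <= c then a v (b ^ c) = (a v b) ^ c.
Check all triples (a,b,c) with a <= c among 10 elements.
  e.g. a=(a,0), b=(c,0), c=(b,0): lhs=(a,0) != rhs=(b,0)
  e.g. a=(a,0), b=(c,1), c=(b,0): lhs=(a,0) != rhs=(b,0)
Total violating triples: 6


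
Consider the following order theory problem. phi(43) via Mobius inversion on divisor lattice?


phi(n) = n * prod_{p|n} (1 - 1/p).
Prime divisors of 43: [43]
phi(43) = 43 * (1 - 1/43)
phi(43) = 42


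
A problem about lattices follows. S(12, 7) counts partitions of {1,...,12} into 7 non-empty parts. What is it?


S(n,k) = k*S(n-1,k) + S(n-1,k-1).
S(11,7) = 63987, S(11,6) = 179487
S(12,7) = 7*63987 + 179487 = 447909 + 179487
S(12,7) = 627396


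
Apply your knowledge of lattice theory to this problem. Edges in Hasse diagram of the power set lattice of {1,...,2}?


A cover relation a -< b holds when a < b with no c strictly between.
Cover relations:
  {} -< {1}
  {} -< {2}
  {1} -< {1,2}
  {2} -< {1,2}
Total: 4


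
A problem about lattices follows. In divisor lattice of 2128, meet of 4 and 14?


In a divisor lattice, meet = gcd (greatest common divisor).
By Euclidean algorithm or factoring: gcd(4,14) = 2


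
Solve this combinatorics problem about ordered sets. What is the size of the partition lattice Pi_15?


B(n) = number of set partitions of an n-element set.
B(n) satisfies the recurrence: B(n+1) = sum_k C(n,k)*B(k).
B(15) = 1382958545


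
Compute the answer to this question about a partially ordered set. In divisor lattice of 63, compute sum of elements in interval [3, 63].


Interval [3,63] in divisors of 63: [3, 9, 21, 63]
Sum = 96


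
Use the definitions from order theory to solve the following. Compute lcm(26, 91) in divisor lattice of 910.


In a divisor lattice, join = lcm (least common multiple).
gcd(26,91) = 13
lcm(26,91) = 26*91/gcd = 2366/13 = 182


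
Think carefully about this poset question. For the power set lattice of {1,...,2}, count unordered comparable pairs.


A comparable pair {a,b} has a < b or b < a in the order.
Count unordered pairs where one element is strictly below the other.
Examples: {{},{1}}, {{},{2}}, {{},{1,2}}, {{1},{1,2}}, ...
Total comparable pairs: 5


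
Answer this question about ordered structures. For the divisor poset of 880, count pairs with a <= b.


The order relation is {(a,b) : a <= b}, reflexive so it includes (a,a).
Examples: (1,1), (1,10), (1,11), (1,110), (1,16), ...
Total ordered pairs: 135


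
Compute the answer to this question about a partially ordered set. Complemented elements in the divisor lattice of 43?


An element a is complemented if some b has a meet b = bottom, a join b = top.
a is complemented iff gcd(a, n/a)=1, i.e. a is a unitary divisor of 43.
Complemented elements: 1, 43
Count: 2


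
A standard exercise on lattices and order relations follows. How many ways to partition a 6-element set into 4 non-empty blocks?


S(n,k) = k*S(n-1,k) + S(n-1,k-1).
S(5,4) = 10, S(5,3) = 25
S(6,4) = 4*10 + 25 = 40 + 25
S(6,4) = 65


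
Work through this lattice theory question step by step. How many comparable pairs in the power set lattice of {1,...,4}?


A comparable pair {a,b} has a < b or b < a in the order.
Count unordered pairs where one element is strictly below the other.
Examples: {{},{1}}, {{},{2}}, {{},{3}}, {{},{4}}, ...
Total comparable pairs: 65


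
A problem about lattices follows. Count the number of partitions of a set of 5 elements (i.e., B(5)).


B(n) = number of set partitions of an n-element set.
B(n) satisfies the recurrence: B(n+1) = sum_k C(n,k)*B(k).
B(5) = 52


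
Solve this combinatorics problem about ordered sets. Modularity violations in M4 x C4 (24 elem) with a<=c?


Modular law: if a <= c then a v (b ^ c) = (a v b) ^ c.
Check all triples (a,b,c) with a <= c among 24 elements.
This lattice is modular (diamonds M_m and their chain-products are modular).
Total violating triples: 0


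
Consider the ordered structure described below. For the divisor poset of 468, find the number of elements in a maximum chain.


A chain is a totally ordered subset; we count the number of elements in a maximum chain.
Compute, for each element x, the size of the longest chain ending at x:
  1: 1
  2: 2
  3: 2
  13: 2
  4: 3
  9: 3
  ...
A maximum chain: 1 < 2 < 4 < 12 < 36 < 468
Number of elements in the longest chain: 6


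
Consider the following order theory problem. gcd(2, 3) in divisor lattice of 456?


Meet=gcd.
gcd(2,3)=1


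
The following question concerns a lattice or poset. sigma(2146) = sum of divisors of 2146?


sigma(n) = sum of divisors.
Divisors of 2146: [1, 2, 29, 37, 58, 74, 1073, 2146]
Sum = 3420


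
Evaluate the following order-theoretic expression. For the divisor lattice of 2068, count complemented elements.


An element a is complemented if some b has a meet b = bottom, a join b = top.
a is complemented iff gcd(a, n/a)=1, i.e. a is a unitary divisor of 2068.
Complemented elements: 1, 4, 11, 44, 47, 188, ... (2 more)
Count: 8


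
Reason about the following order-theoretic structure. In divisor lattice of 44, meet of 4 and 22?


In a divisor lattice, meet = gcd (greatest common divisor).
By Euclidean algorithm or factoring: gcd(4,22) = 2


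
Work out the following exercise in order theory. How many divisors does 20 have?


Divisors of 20: [1, 2, 4, 5, 10, 20]
Count: 6


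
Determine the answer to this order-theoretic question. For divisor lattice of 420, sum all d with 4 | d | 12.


Interval [4,12] in divisors of 420: [4, 12]
Sum = 16


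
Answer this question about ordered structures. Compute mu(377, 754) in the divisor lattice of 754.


In a divisor lattice, mu(a,b) = mu(b/a) where mu is the classical Mobius function.
b/a = 754/377 = 2
Prime factorization of 2: primes [2]
2 is squarefree with 1 prime factor(s), so mu(2) = (-1)^1 = -1


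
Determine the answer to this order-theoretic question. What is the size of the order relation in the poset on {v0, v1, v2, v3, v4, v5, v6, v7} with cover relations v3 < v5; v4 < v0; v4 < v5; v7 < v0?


The order relation is {(a,b) : a <= b}, reflexive so it includes (a,a).
Examples: (v0,v0), (v1,v1), (v2,v2), (v3,v3), (v3,v5), ...
Total ordered pairs: 12


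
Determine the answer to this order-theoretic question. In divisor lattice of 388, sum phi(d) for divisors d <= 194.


Divisors of 388 up to 194: [1, 2, 4, 97, 194]
phi values: [1, 1, 2, 96, 96]
Sum = 196


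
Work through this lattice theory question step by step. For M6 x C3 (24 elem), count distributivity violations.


Distributive law: a ^ (b v c) = (a ^ b) v (a ^ c).
Check all 24^3 = 13824 ordered triples (a,b,c).
  e.g. a=(a1,0), b=(a2,0), c=(a3,0): lhs=(a1,0) != rhs=(0,0)
  e.g. a=(a1,0), b=(a2,0), c=(a3,1): lhs=(a1,0) != rhs=(0,0)
Total violating triples: 3240


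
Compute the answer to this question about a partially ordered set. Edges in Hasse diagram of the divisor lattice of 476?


A cover relation a -< b holds when a < b with no c strictly between.
Cover relations:
  1 -< 2
  1 -< 7
  1 -< 17
  2 -< 4
  2 -< 14
  2 -< 34
  4 -< 28
  4 -< 68
  ...12 more
Total: 20


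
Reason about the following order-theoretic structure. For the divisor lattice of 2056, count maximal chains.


A maximal chain goes from the minimum element to a maximal element via cover relations.
Counting all min-to-max paths in the cover graph.
Total maximal chains: 4


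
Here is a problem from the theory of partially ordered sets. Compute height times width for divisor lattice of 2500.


Height = length of longest chain minus 1; width = size of largest antichain.
A maximum chain: 1 | 5 | 25 | 125 | 625 | 1250 | 2500  (height 6).
A maximum antichain: {4, 10, 25}  (width 3).
Product = 6 * 3 = 18


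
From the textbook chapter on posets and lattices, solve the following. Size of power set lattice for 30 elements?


Power set = 2^n.
2^30 = 1073741824


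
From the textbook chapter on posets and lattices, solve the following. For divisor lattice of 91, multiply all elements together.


Divisors of 91: [1, 7, 13, 91]
Product = n^(d(n)/2) = 91^(4/2)
Product = 8281


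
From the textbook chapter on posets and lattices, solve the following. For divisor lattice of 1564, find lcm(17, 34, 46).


In a divisor lattice, join = lcm (least common multiple).
Compute lcm iteratively: start with first element, then lcm(current, next).
Elements: [17, 34, 46]
lcm(17,34) = 34
lcm(34,46) = 782
Final lcm = 782


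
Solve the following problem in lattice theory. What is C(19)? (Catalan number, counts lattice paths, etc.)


C(n) = C(2n, n) / (n+1).
C(38, 19) = 35345263800
C(19) = 35345263800 / 20 = 1767263190


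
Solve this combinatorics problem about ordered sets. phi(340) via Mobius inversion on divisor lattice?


phi(n) = n * prod_{p|n} (1 - 1/p).
Prime divisors of 340: [2, 5, 17]
phi(340) = 340 * (1 - 1/2) * (1 - 1/5) * (1 - 1/17)
phi(340) = 128


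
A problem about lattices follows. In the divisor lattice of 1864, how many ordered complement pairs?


Complement pair (a,b): a meet b = bottom, a join b = top.
Here: gcd(a,b)=1 and lcm(a,b)=1864, i.e. a*b=1864 with a,b coprime.
Pairs found: (1,1864), (8,233), (233,8), (1864,1)
Total ordered pairs: 4


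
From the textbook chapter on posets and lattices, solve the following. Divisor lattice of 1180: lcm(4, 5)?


Join=lcm.
gcd(4,5)=1
lcm=20


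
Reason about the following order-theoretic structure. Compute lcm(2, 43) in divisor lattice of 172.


In a divisor lattice, join = lcm (least common multiple).
gcd(2,43) = 1
lcm(2,43) = 2*43/gcd = 86/1 = 86


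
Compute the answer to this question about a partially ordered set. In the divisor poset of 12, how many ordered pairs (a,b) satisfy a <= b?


The order relation is {(a,b) : a <= b}, reflexive so it includes (a,a).
Examples: (1,1), (1,12), (1,2), (1,3), (1,4), ...
Total ordered pairs: 18


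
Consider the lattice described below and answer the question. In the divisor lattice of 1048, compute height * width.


Height = length of longest chain minus 1; width = size of largest antichain.
A maximum chain: 1 | 131 | 262 | 524 | 1048  (height 4).
A maximum antichain: {2, 131}  (width 2).
Product = 4 * 2 = 8


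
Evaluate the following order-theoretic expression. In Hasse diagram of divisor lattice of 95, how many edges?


A cover relation a -< b holds when a < b with no c strictly between.
Cover relations:
  1 -< 5
  1 -< 19
  5 -< 95
  19 -< 95
Total: 4


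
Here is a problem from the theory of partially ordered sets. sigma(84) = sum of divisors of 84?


sigma(n) = sum of divisors.
Divisors of 84: [1, 2, 3, 4, 6, 7, 12, 14, 21, 28, 42, 84]
Sum = 224


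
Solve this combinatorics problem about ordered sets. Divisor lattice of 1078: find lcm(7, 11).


In a divisor lattice, join = lcm (least common multiple).
gcd(7,11) = 1
lcm(7,11) = 7*11/gcd = 77/1 = 77


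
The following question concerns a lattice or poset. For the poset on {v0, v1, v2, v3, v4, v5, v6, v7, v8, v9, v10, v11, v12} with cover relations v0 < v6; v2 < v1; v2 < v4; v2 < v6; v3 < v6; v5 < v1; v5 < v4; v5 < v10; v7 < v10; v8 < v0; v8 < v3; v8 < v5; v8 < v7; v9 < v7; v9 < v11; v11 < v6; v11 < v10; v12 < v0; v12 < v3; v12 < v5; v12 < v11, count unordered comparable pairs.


A comparable pair {a,b} has a < b or b < a in the order.
Count unordered pairs where one element is strictly below the other.
Examples: {v0,v6}, {v0,v8}, {v0,v12}, {v1,v2}, ...
Total comparable pairs: 31


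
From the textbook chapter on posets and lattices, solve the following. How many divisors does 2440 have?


Divisors of 2440: [1, 2, 4, 5, 8, 10, 20, 40, 61, 122, 244, 305, 488, 610, 1220, 2440]
Count: 16


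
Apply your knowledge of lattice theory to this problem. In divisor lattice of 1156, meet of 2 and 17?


In a divisor lattice, meet = gcd (greatest common divisor).
By Euclidean algorithm or factoring: gcd(2,17) = 1


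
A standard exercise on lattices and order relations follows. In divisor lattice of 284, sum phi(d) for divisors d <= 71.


Divisors of 284 up to 71: [1, 2, 4, 71]
phi values: [1, 1, 2, 70]
Sum = 74


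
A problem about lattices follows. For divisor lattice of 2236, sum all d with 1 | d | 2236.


Interval [1,2236] in divisors of 2236: [1, 2, 4, 13, 26, 43, 52, 86, 172, 559, 1118, 2236]
Sum = 4312


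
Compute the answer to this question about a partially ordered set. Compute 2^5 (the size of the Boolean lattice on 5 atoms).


Power set = 2^n.
2^5 = 32


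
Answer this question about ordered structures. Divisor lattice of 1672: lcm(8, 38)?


Join=lcm.
gcd(8,38)=2
lcm=152


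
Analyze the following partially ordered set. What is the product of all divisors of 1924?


Divisors of 1924: [1, 2, 4, 13, 26, 37, 52, 74, 148, 481, 962, 1924]
Product = n^(d(n)/2) = 1924^(12/2)
Product = 50725975336955416576


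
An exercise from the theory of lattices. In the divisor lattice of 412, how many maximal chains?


A maximal chain goes from the minimum element to a maximal element via cover relations.
Counting all min-to-max paths in the cover graph.
Total maximal chains: 3


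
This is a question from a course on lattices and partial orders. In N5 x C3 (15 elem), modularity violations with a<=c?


Modular law: if a <= c then a v (b ^ c) = (a v b) ^ c.
Check all triples (a,b,c) with a <= c among 15 elements.
  e.g. a=(a,0), b=(c,0), c=(b,0): lhs=(a,0) != rhs=(b,0)
  e.g. a=(a,0), b=(c,1), c=(b,0): lhs=(a,0) != rhs=(b,0)
Total violating triples: 18


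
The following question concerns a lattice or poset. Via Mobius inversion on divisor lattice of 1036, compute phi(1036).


phi(n) = n * prod_{p|n} (1 - 1/p).
Prime divisors of 1036: [2, 7, 37]
phi(1036) = 1036 * (1 - 1/2) * (1 - 1/7) * (1 - 1/37)
phi(1036) = 432


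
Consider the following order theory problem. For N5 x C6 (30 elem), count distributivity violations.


Distributive law: a ^ (b v c) = (a ^ b) v (a ^ c).
Check all 30^3 = 27000 ordered triples (a,b,c).
  e.g. a=(b,0), b=(a,0), c=(c,0): lhs=(b,0) != rhs=(a,0)
  e.g. a=(b,0), b=(a,0), c=(c,1): lhs=(b,0) != rhs=(a,0)
Total violating triples: 432


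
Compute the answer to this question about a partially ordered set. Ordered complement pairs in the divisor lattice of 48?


Complement pair (a,b): a meet b = bottom, a join b = top.
Here: gcd(a,b)=1 and lcm(a,b)=48, i.e. a*b=48 with a,b coprime.
Pairs found: (1,48), (3,16), (16,3), (48,1)
Total ordered pairs: 4


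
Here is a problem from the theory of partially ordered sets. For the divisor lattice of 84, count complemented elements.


An element a is complemented if some b has a meet b = bottom, a join b = top.
a is complemented iff gcd(a, n/a)=1, i.e. a is a unitary divisor of 84.
Complemented elements: 1, 3, 4, 7, 12, 21, ... (2 more)
Count: 8


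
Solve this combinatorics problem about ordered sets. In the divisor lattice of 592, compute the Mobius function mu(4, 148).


In a divisor lattice, mu(a,b) = mu(b/a) where mu is the classical Mobius function.
b/a = 148/4 = 37
Prime factorization of 37: primes [37]
37 is squarefree with 1 prime factor(s), so mu(37) = (-1)^1 = -1


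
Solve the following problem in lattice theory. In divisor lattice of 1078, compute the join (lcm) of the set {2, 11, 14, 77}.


In a divisor lattice, join = lcm (least common multiple).
Compute lcm iteratively: start with first element, then lcm(current, next).
Elements: [2, 11, 14, 77]
lcm(2,11) = 22
lcm(22,14) = 154
lcm(154,77) = 154
Final lcm = 154


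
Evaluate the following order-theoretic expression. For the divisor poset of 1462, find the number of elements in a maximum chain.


A chain is a totally ordered subset; we count the number of elements in a maximum chain.
Compute, for each element x, the size of the longest chain ending at x:
  1: 1
  2: 2
  17: 2
  43: 2
  34: 3
  86: 3
  ...
A maximum chain: 1 < 2 < 34 < 1462
Number of elements in the longest chain: 4


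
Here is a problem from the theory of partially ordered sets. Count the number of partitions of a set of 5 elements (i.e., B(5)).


B(n) = number of set partitions of an n-element set.
B(n) satisfies the recurrence: B(n+1) = sum_k C(n,k)*B(k).
B(5) = 52


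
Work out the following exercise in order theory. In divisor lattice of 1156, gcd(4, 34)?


Meet=gcd.
gcd(4,34)=2


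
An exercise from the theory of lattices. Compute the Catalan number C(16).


C(n) = C(2n, n) / (n+1).
C(32, 16) = 601080390
C(16) = 601080390 / 17 = 35357670


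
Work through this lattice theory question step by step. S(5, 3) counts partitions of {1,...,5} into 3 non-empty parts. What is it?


S(n,k) = k*S(n-1,k) + S(n-1,k-1).
S(4,3) = 6, S(4,2) = 7
S(5,3) = 3*6 + 7 = 18 + 7
S(5,3) = 25


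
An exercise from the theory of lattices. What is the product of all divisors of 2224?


Divisors of 2224: [1, 2, 4, 8, 16, 139, 278, 556, 1112, 2224]
Product = n^(d(n)/2) = 2224^(10/2)
Product = 54409397219098624


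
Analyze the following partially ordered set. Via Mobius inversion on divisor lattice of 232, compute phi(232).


phi(n) = n * prod_{p|n} (1 - 1/p).
Prime divisors of 232: [2, 29]
phi(232) = 232 * (1 - 1/2) * (1 - 1/29)
phi(232) = 112


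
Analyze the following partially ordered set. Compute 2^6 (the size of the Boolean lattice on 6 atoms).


Power set = 2^n.
2^6 = 64


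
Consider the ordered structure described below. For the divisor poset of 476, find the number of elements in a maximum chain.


A chain is a totally ordered subset; we count the number of elements in a maximum chain.
Compute, for each element x, the size of the longest chain ending at x:
  1: 1
  2: 2
  7: 2
  17: 2
  4: 3
  14: 3
  ...
A maximum chain: 1 < 2 < 4 < 28 < 476
Number of elements in the longest chain: 5


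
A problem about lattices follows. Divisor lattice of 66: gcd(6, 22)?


Meet=gcd.
gcd(6,22)=2


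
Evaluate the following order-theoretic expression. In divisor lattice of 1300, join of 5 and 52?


In a divisor lattice, join = lcm (least common multiple).
gcd(5,52) = 1
lcm(5,52) = 5*52/gcd = 260/1 = 260


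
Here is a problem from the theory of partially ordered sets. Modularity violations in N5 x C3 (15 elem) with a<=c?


Modular law: if a <= c then a v (b ^ c) = (a v b) ^ c.
Check all triples (a,b,c) with a <= c among 15 elements.
  e.g. a=(a,0), b=(c,0), c=(b,0): lhs=(a,0) != rhs=(b,0)
  e.g. a=(a,0), b=(c,1), c=(b,0): lhs=(a,0) != rhs=(b,0)
Total violating triples: 18


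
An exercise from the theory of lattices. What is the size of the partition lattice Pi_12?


B(n) = number of set partitions of an n-element set.
B(n) satisfies the recurrence: B(n+1) = sum_k C(n,k)*B(k).
B(12) = 4213597


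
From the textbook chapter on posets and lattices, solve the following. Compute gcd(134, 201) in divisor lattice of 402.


In a divisor lattice, meet = gcd (greatest common divisor).
By Euclidean algorithm or factoring: gcd(134,201) = 67


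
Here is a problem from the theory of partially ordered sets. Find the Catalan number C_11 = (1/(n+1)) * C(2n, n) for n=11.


C(n) = C(2n, n) / (n+1).
C(22, 11) = 705432
C(11) = 705432 / 12 = 58786


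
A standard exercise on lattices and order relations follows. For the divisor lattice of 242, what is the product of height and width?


Height = length of longest chain minus 1; width = size of largest antichain.
A maximum chain: 1 | 11 | 121 | 242  (height 3).
A maximum antichain: {2, 11}  (width 2).
Product = 3 * 2 = 6


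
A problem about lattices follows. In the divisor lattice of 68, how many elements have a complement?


An element a is complemented if some b has a meet b = bottom, a join b = top.
a is complemented iff gcd(a, n/a)=1, i.e. a is a unitary divisor of 68.
Complemented elements: 1, 4, 17, 68
Count: 4


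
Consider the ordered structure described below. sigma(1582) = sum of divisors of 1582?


sigma(n) = sum of divisors.
Divisors of 1582: [1, 2, 7, 14, 113, 226, 791, 1582]
Sum = 2736


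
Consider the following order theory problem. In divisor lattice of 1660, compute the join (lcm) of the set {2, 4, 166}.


In a divisor lattice, join = lcm (least common multiple).
Compute lcm iteratively: start with first element, then lcm(current, next).
Elements: [2, 4, 166]
lcm(2,4) = 4
lcm(4,166) = 332
Final lcm = 332


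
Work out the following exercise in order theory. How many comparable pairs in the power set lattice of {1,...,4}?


A comparable pair {a,b} has a < b or b < a in the order.
Count unordered pairs where one element is strictly below the other.
Examples: {{},{1}}, {{},{2}}, {{},{3}}, {{},{4}}, ...
Total comparable pairs: 65


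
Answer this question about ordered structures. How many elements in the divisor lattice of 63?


Divisors of 63: [1, 3, 7, 9, 21, 63]
Count: 6


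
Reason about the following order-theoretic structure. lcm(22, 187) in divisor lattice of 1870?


Join=lcm.
gcd(22,187)=11
lcm=374


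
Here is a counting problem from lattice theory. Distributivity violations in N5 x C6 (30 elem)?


Distributive law: a ^ (b v c) = (a ^ b) v (a ^ c).
Check all 30^3 = 27000 ordered triples (a,b,c).
  e.g. a=(b,0), b=(a,0), c=(c,0): lhs=(b,0) != rhs=(a,0)
  e.g. a=(b,0), b=(a,0), c=(c,1): lhs=(b,0) != rhs=(a,0)
Total violating triples: 432


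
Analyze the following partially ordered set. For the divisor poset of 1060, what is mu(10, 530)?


In a divisor lattice, mu(a,b) = mu(b/a) where mu is the classical Mobius function.
b/a = 530/10 = 53
Prime factorization of 53: primes [53]
53 is squarefree with 1 prime factor(s), so mu(53) = (-1)^1 = -1


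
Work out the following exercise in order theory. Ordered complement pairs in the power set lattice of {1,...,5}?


Complement pair (a,b): a meet b = bottom, a join b = top.
Here: A intersect B = {} and A union B = {1,...,5}.
Pairs found: ({},{1,2,3,4,5}), ({1},{2,3,4,5}), ({2},{1,3,4,5}), ({3},{1,2,4,5}), ... (28 more)
Total ordered pairs: 32


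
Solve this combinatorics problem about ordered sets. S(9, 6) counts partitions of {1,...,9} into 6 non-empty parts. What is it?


S(n,k) = k*S(n-1,k) + S(n-1,k-1).
S(8,6) = 266, S(8,5) = 1050
S(9,6) = 6*266 + 1050 = 1596 + 1050
S(9,6) = 2646


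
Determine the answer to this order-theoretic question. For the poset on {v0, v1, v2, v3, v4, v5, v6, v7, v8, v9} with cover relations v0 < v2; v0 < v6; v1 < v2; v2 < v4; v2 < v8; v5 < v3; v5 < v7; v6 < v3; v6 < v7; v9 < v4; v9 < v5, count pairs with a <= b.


The order relation is {(a,b) : a <= b}, reflexive so it includes (a,a).
Examples: (v0,v0), (v0,v2), (v0,v3), (v0,v4), (v0,v6), ...
Total ordered pairs: 29


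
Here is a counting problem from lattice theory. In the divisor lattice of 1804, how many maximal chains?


A maximal chain goes from the minimum element to a maximal element via cover relations.
Counting all min-to-max paths in the cover graph.
Total maximal chains: 12


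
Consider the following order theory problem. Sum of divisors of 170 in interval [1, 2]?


Interval [1,2] in divisors of 170: [1, 2]
Sum = 3


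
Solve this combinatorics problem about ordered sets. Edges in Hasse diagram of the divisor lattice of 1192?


A cover relation a -< b holds when a < b with no c strictly between.
Cover relations:
  1 -< 2
  1 -< 149
  2 -< 4
  2 -< 298
  4 -< 8
  4 -< 596
  8 -< 1192
  149 -< 298
  ...2 more
Total: 10
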